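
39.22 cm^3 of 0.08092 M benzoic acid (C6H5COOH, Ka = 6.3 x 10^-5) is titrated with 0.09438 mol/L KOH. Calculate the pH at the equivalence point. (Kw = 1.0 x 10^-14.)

8.42

n(C6H5COOH) = 0.08092 x 0.03922 = 0.003174 mol; V(KOH) at equivalence = 0.003174/0.09438 = 0.03363 L.
At equivalence all the acid is converted to C6H5COO-; total volume = 0.03922 + 0.03363 = 0.07285 L, so [C6H5COO-] = 0.003174/0.07285 = 0.04357 M.
Kb = Kw/Ka = 1.0e-14 / 6.3 x 10^-5 = 1.59e-10.
[OH^-] = sqrt(Kb x [C6H5COO-]) = sqrt(1.59e-10 x 0.04357) = 2.63e-6 M.
pOH = 5.58, so pH = 14.00 - 5.58 = 8.42.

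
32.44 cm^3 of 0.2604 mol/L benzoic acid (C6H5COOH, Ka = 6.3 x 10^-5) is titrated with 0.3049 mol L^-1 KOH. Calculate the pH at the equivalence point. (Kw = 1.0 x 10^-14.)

n(C6H5COOH) = 0.2604 x 0.03244 = 0.008447 mol; V(KOH) at equivalence = 0.008447/0.3049 = 0.02771 L.
At equivalence all the acid is converted to C6H5COO-; total volume = 0.03244 + 0.02771 = 0.06015 L, so [C6H5COO-] = 0.008447/0.06015 = 0.1404 M.
Kb = Kw/Ka = 1.0e-14 / 6.3 x 10^-5 = 1.59e-10.
[OH^-] = sqrt(Kb x [C6H5COO-]) = sqrt(1.59e-10 x 0.1404) = 4.72e-6 M.
pOH = 5.33, so pH = 14.00 - 5.33 = 8.67.

8.67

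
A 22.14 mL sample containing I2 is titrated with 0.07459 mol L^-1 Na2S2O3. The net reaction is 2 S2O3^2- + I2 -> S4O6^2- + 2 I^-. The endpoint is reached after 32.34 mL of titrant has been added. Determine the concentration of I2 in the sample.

0.0545 M

n(Na2S2O3) = 0.07459 x 0.03234 = 0.002412 mol.
From the balanced equation, 2 mol Na2S2O3 reacts with 1 mol I2, so n(I2) = 0.002412 x 1/2 = 0.001206 mol.
[I2] = 0.001206 / 0.02214 L = 0.0545 M.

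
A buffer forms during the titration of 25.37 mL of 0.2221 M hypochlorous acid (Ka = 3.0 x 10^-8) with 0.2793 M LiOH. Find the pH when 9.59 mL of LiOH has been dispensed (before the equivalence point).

Initial n(HClO) = 0.2221 x 0.02537 = 0.005635 mol.
n(LiOH) added = 0.2793 x 0.009590 = 0.002678 mol, converting that many moles of HClO to ClO-.
Remaining n(HClO) = 0.002956 mol; n(ClO-) = 0.002678 mol.
By Henderson-Hasselbalch, pH = pKa + log([A^-]/[HA]) = 7.52 + log(0.002678/0.002956) = 7.52 + (-0.04) = 7.48.

7.48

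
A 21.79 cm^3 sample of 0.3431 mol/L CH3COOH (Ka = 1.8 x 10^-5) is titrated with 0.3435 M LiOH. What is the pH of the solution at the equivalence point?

8.99

n(CH3COOH) = 0.3431 x 0.02179 = 0.007476 mol; V(LiOH) at equivalence = 0.007476/0.3435 = 0.02176 L.
At equivalence all the acid is converted to CH3COO-; total volume = 0.02179 + 0.02176 = 0.04355 L, so [CH3COO-] = 0.007476/0.04355 = 0.1716 M.
Kb = Kw/Ka = 1.0e-14 / 1.8 x 10^-5 = 5.56e-10.
[OH^-] = sqrt(Kb x [CH3COO-]) = sqrt(5.56e-10 x 0.1716) = 9.77e-6 M.
pOH = 5.01, so pH = 14.00 - 5.01 = 8.99.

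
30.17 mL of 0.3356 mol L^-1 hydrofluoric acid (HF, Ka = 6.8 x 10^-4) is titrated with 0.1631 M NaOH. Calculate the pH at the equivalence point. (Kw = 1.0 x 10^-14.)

8.10

n(HF) = 0.3356 x 0.03017 = 0.01013 mol; V(NaOH) at equivalence = 0.01013/0.1631 = 0.06208 L.
At equivalence all the acid is converted to F-; total volume = 0.03017 + 0.06208 = 0.09225 L, so [F-] = 0.01013/0.09225 = 0.1098 M.
Kb = Kw/Ka = 1.0e-14 / 6.8 x 10^-4 = 1.47e-11.
[OH^-] = sqrt(Kb x [F-]) = sqrt(1.47e-11 x 0.1098) = 1.27e-6 M.
pOH = 5.90, so pH = 14.00 - 5.90 = 8.10.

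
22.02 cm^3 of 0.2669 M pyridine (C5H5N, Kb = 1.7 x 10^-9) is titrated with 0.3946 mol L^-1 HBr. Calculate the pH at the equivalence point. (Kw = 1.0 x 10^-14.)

n(C5H5N) = 0.2669 x 0.02202 = 0.005877 mol; V(HBr) at equivalence = 0.005877/0.3946 = 0.01489 L.
At equivalence the base is fully converted to C5H5NH+; total volume = 0.03691 L, so [C5H5NH+] = 0.005877/0.03691 = 0.1592 M.
Ka(C5H5NH+) = Kw/Kb = 1.0e-14 / 1.7 x 10^-9 = 5.88e-6.
[H^+] = sqrt(Ka x [C5H5NH+]) = sqrt(5.88e-6 x 0.1592) = 0.000968 M.
pH = -log(0.000968) = 3.01.

3.01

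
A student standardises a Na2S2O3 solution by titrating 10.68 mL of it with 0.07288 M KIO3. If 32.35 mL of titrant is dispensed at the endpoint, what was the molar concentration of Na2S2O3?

1.32 M

n(KIO3) = 0.07288 x 0.03235 = 0.002358 mol.
From the balanced equation, 1 mol KIO3 reacts with 6 mol Na2S2O3, so n(Na2S2O3) = 0.002358 x 6/1 = 0.01415 mol.
[Na2S2O3] = 0.01415 / 0.01068 L = 1.32 M.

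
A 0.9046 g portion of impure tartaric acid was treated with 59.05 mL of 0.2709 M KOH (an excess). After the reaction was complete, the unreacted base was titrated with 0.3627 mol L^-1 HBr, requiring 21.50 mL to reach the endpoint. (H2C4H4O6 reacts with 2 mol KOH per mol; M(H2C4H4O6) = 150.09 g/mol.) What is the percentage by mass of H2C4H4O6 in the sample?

Total n(KOH) added = 0.2709 x 0.05905 = 0.01600 mol.
n(HBr) used = 0.3627 x 0.02150 = 0.007798 mol, which equals the excess n(KOH).
So n(KOH) consumed by the sample = 0.01600 - 0.007798 = 0.008199 mol.
n(H2C4H4O6) = 0.008199 / 2 = 0.004099 mol.
mass H2C4H4O6 = 0.004099 x 150.09 = 0.6153 g, so %H2C4H4O6 = 0.6153/0.9046 x 100 = 68.0%.

68.0%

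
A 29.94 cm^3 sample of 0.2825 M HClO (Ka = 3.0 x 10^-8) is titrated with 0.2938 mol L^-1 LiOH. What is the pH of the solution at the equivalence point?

10.34

n(HClO) = 0.2825 x 0.02994 = 0.008458 mol; V(LiOH) at equivalence = 0.008458/0.2938 = 0.02879 L.
At equivalence all the acid is converted to ClO-; total volume = 0.02994 + 0.02879 = 0.05873 L, so [ClO-] = 0.008458/0.05873 = 0.1440 M.
Kb = Kw/Ka = 1.0e-14 / 3.0 x 10^-8 = 3.33e-7.
[OH^-] = sqrt(Kb x [ClO-]) = sqrt(3.33e-7 x 0.1440) = 0.000219 M.
pOH = 3.66, so pH = 14.00 - 3.66 = 10.34.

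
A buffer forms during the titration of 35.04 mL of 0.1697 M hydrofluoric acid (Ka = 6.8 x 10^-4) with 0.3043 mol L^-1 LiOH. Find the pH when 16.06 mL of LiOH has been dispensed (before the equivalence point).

3.83

Initial n(HF) = 0.1697 x 0.03504 = 0.005946 mol.
n(LiOH) added = 0.3043 x 0.01606 = 0.004887 mol, converting that many moles of HF to F-.
Remaining n(HF) = 0.001059 mol; n(F-) = 0.004887 mol.
By Henderson-Hasselbalch, pH = pKa + log([A^-]/[HA]) = 3.17 + log(0.004887/0.001059) = 3.17 + (+0.66) = 3.83.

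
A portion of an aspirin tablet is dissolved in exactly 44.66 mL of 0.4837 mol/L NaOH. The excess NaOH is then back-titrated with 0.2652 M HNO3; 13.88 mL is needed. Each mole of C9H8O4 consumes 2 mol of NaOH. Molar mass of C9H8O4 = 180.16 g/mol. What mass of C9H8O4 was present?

Total n(NaOH) added = 0.4837 x 0.04466 = 0.02160 mol.
n(HNO3) used = 0.2652 x 0.01388 = 0.003681 mol, which equals the excess n(NaOH).
So n(NaOH) consumed by the sample = 0.02160 - 0.003681 = 0.01792 mol.
n(C9H8O4) = 0.01792 / 2 = 0.008961 mol.
mass = 0.008961 mol x 180.16 g/mol = 1.61 g.

1.61 g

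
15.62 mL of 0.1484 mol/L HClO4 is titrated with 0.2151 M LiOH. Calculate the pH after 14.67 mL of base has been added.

12.44

n(acid) = 0.1484 x 0.01562 = 0.002318 mol; n(LiOH) added = 0.2151 x 0.01467 = 0.003156 mol.
Base is in excess by 0.003156 - 0.002318 = 0.0008375 mol in a total volume of 0.03029 L.
[OH^-] = 0.0008375/0.03029 = 0.02765 M, so pOH = 1.56 and pH = 14.00 - 1.56 = 12.44.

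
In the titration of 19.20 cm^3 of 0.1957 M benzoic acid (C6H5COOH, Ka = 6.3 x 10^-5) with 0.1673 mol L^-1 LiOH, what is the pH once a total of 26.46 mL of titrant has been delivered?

n(acid) = 0.1957 x 0.01920 = 0.003757 mol; n(LiOH) added = 0.1673 x 0.02646 = 0.004427 mol.
Base is in excess by 0.004427 - 0.003757 = 0.0006693 mol in a total volume of 0.04566 L.
[OH^-] = 0.0006693/0.04566 = 0.01466 M, so pOH = 1.83 and pH = 14.00 - 1.83 = 12.17.

12.17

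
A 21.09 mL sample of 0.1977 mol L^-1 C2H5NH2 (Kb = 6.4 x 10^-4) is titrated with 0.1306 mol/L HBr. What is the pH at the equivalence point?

5.96

n(C2H5NH2) = 0.1977 x 0.02109 = 0.004169 mol; V(HBr) at equivalence = 0.004169/0.1306 = 0.03193 L.
At equivalence the base is fully converted to C2H5NH3+; total volume = 0.05302 L, so [C2H5NH3+] = 0.004169/0.05302 = 0.07865 M.
Ka(C2H5NH3+) = Kw/Kb = 1.0e-14 / 6.4 x 10^-4 = 1.56e-11.
[H^+] = sqrt(Ka x [C2H5NH3+]) = sqrt(1.56e-11 x 0.07865) = 1.11e-6 M.
pH = -log(1.11e-6) = 5.96.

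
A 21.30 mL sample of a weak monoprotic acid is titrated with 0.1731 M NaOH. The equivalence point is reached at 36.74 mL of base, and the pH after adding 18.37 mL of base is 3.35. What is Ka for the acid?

4.5 x 10^-4

18.37 mL is half of the equivalence volume, so this is the half-equivalence point where [HA] = [A^-].
At half-equivalence pH = pKa, so pKa = 3.35.
Ka = 10^(-3.35) = 4.5 x 10^-4.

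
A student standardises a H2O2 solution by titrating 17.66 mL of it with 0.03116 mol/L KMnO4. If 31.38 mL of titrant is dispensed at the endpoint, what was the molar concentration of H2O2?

0.138 M

n(KMnO4) = 0.03116 x 0.03138 = 0.0009778 mol.
From the balanced equation, 2 mol KMnO4 reacts with 5 mol H2O2, so n(H2O2) = 0.0009778 x 5/2 = 0.002445 mol.
[H2O2] = 0.002445 / 0.01766 L = 0.138 M.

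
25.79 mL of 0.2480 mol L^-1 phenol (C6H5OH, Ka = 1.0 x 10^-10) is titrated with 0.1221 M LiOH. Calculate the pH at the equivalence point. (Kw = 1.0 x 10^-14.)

11.46

n(C6H5OH) = 0.2480 x 0.02579 = 0.006396 mol; V(LiOH) at equivalence = 0.006396/0.1221 = 0.05238 L.
At equivalence all the acid is converted to C6H5O-; total volume = 0.02579 + 0.05238 = 0.07817 L, so [C6H5O-] = 0.006396/0.07817 = 0.08182 M.
Kb = Kw/Ka = 1.0e-14 / 1.0 x 10^-10 = 0.000100.
[OH^-] = sqrt(Kb x [C6H5O-]) = sqrt(0.000100 x 0.08182) = 0.00286 M.
pOH = 2.54, so pH = 14.00 - 2.54 = 11.46.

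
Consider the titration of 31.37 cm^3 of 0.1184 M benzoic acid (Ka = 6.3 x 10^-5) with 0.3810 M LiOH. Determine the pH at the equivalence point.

8.58

n(C6H5COOH) = 0.1184 x 0.03137 = 0.003714 mol; V(LiOH) at equivalence = 0.003714/0.3810 = 0.009749 L.
At equivalence all the acid is converted to C6H5COO-; total volume = 0.03137 + 0.009749 = 0.04112 L, so [C6H5COO-] = 0.003714/0.04112 = 0.09033 M.
Kb = Kw/Ka = 1.0e-14 / 6.3 x 10^-5 = 1.59e-10.
[OH^-] = sqrt(Kb x [C6H5COO-]) = sqrt(1.59e-10 x 0.09033) = 3.79e-6 M.
pOH = 5.42, so pH = 14.00 - 5.42 = 8.58.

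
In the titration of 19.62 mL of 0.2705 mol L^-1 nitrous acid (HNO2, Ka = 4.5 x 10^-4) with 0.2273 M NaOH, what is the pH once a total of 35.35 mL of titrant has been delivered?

n(acid) = 0.2705 x 0.01962 = 0.005307 mol; n(NaOH) added = 0.2273 x 0.03535 = 0.008035 mol.
Base is in excess by 0.008035 - 0.005307 = 0.002728 mol in a total volume of 0.05497 L.
[OH^-] = 0.002728/0.05497 = 0.04962 M, so pOH = 1.30 and pH = 14.00 - 1.30 = 12.70.

12.70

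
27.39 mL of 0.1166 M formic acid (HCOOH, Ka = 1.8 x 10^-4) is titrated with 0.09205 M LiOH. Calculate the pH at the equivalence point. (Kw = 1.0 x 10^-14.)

n(HCOOH) = 0.1166 x 0.02739 = 0.003194 mol; V(LiOH) at equivalence = 0.003194/0.09205 = 0.03469 L.
At equivalence all the acid is converted to HCOO-; total volume = 0.02739 + 0.03469 = 0.06208 L, so [HCOO-] = 0.003194/0.06208 = 0.05144 M.
Kb = Kw/Ka = 1.0e-14 / 1.8 x 10^-4 = 5.56e-11.
[OH^-] = sqrt(Kb x [HCOO-]) = sqrt(5.56e-11 x 0.05144) = 1.69e-6 M.
pOH = 5.77, so pH = 14.00 - 5.77 = 8.23.

8.23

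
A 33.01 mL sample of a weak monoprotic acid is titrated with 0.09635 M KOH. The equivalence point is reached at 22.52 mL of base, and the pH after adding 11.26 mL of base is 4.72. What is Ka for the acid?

11.26 mL is half of the equivalence volume, so this is the half-equivalence point where [HA] = [A^-].
At half-equivalence pH = pKa, so pKa = 4.72.
Ka = 10^(-4.72) = 1.9 x 10^-5.

1.9 x 10^-5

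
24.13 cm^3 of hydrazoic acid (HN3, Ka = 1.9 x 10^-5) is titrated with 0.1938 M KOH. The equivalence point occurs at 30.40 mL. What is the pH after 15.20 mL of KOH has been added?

15.20 mL is exactly half the equivalence volume (30.40/2), i.e. the half-equivalence point.
There, n(HA) = n(A^-), so pH = pKa = -log(1.9 x 10^-5) = 4.72.

4.72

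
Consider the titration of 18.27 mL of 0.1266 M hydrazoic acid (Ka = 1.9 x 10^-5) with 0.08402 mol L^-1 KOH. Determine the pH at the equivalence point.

n(HN3) = 0.1266 x 0.01827 = 0.002313 mol; V(KOH) at equivalence = 0.002313/0.08402 = 0.02753 L.
At equivalence all the acid is converted to N3-; total volume = 0.01827 + 0.02753 = 0.04580 L, so [N3-] = 0.002313/0.04580 = 0.05050 M.
Kb = Kw/Ka = 1.0e-14 / 1.9 x 10^-5 = 5.26e-10.
[OH^-] = sqrt(Kb x [N3-]) = sqrt(5.26e-10 x 0.05050) = 5.16e-6 M.
pOH = 5.29, so pH = 14.00 - 5.29 = 8.71.

8.71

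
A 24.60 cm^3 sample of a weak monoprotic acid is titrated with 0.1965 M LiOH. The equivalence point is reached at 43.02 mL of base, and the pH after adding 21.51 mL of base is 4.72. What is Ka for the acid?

21.51 mL is half of the equivalence volume, so this is the half-equivalence point where [HA] = [A^-].
At half-equivalence pH = pKa, so pKa = 4.72.
Ka = 10^(-4.72) = 1.9 x 10^-5.

1.9 x 10^-5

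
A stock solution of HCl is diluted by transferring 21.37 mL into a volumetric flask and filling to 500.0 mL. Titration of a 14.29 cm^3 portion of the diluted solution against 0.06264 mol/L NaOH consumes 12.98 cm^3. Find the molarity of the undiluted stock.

1.33 M

n(NaOH) = 0.06264 x 0.01298 = 0.0008131 mol.
n(HCl) in the aliquot = 0.0008131 mol.
[diluted HCl] = 0.0008131 / 0.01429 = 0.05690 M.
Dilution factor = 500.0/21.37 = 23.40, so [stock] = 0.05690 x 23.40 = 1.33 M.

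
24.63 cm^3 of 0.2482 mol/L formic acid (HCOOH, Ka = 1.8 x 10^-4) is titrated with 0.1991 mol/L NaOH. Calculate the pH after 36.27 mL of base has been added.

12.26

n(acid) = 0.2482 x 0.02463 = 0.006113 mol; n(NaOH) added = 0.1991 x 0.03627 = 0.007221 mol.
Base is in excess by 0.007221 - 0.006113 = 0.001108 mol in a total volume of 0.06090 L.
[OH^-] = 0.001108/0.06090 = 0.01820 M, so pOH = 1.74 and pH = 14.00 - 1.74 = 12.26.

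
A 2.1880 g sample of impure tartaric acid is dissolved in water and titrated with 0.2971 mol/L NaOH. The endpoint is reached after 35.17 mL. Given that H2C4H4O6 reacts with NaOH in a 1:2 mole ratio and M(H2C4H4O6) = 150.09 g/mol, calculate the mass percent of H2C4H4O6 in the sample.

n(NaOH) = 0.2971 x 0.03517 = 0.01045 mol.
n(H2C4H4O6) = 0.01045 / 2 = 0.005225 mol.
mass of H2C4H4O6 = 0.005225 x 150.09 = 0.7841 g.
% purity = 0.7841 / 2.1880 x 100 = 35.8%.

35.8%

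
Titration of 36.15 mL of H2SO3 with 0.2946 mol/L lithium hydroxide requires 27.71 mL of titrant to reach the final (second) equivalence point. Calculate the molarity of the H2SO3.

0.113 M

n(LiOH) = 0.2946 x 0.02771 = 0.008163 mol.
At the final (second) equivalence point, 2 mol OH^- react per mol H2SO3, so n(H2SO3) = 0.008163 / 2 = 0.004082 mol.
[H2SO3] = 0.004082 / 0.03615 L = 0.113 M.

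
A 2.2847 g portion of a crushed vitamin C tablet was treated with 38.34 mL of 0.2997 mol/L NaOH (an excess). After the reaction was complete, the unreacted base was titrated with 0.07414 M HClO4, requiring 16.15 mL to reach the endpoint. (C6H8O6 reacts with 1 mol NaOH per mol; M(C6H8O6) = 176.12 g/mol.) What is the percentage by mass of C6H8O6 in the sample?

79.3%

Total n(NaOH) added = 0.2997 x 0.03834 = 0.01149 mol.
n(HClO4) used = 0.07414 x 0.01615 = 0.001197 mol, which equals the excess n(NaOH).
So n(NaOH) consumed by the sample = 0.01149 - 0.001197 = 0.01029 mol.
n(C6H8O6) = 0.01029 / 1 = 0.01029 mol.
mass C6H8O6 = 0.01029 x 176.12 = 1.813 g, so %C6H8O6 = 1.813/2.2847 x 100 = 79.3%.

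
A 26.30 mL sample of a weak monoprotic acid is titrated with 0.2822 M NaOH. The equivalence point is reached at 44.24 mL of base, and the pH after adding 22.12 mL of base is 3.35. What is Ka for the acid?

22.12 mL is half of the equivalence volume, so this is the half-equivalence point where [HA] = [A^-].
At half-equivalence pH = pKa, so pKa = 3.35.
Ka = 10^(-3.35) = 4.5 x 10^-4.

4.5 x 10^-4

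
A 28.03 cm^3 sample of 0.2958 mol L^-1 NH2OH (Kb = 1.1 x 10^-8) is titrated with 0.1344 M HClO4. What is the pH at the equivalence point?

n(NH2OH) = 0.2958 x 0.02803 = 0.008291 mol; V(HClO4) at equivalence = 0.008291/0.1344 = 0.06169 L.
At equivalence the base is fully converted to NH3OH+; total volume = 0.08972 L, so [NH3OH+] = 0.008291/0.08972 = 0.09241 M.
Ka(NH3OH+) = Kw/Kb = 1.0e-14 / 1.1 x 10^-8 = 9.09e-7.
[H^+] = sqrt(Ka x [NH3OH+]) = sqrt(9.09e-7 x 0.09241) = 0.000290 M.
pH = -log(0.000290) = 3.54.

3.54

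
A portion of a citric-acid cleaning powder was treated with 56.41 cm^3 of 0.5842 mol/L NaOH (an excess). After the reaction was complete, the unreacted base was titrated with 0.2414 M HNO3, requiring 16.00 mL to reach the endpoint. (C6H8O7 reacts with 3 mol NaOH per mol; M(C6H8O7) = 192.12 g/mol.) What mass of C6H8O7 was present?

Total n(NaOH) added = 0.5842 x 0.05641 = 0.03295 mol.
n(HNO3) used = 0.2414 x 0.01600 = 0.003862 mol, which equals the excess n(NaOH).
So n(NaOH) consumed by the sample = 0.03295 - 0.003862 = 0.02909 mol.
n(C6H8O7) = 0.02909 / 3 = 0.009697 mol.
mass = 0.009697 mol x 192.12 g/mol = 1.86 g.

1.86 g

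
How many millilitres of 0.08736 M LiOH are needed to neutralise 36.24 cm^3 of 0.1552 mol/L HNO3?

64.4 mL

n(HNO3) = 0.1552 mol/L x 0.03624 L = 0.005624 mol.
At equivalence n(LiOH) = n(HNO3) = 0.005624 mol.
V(LiOH) = 0.005624 / 0.08736 = 0.06438 L = 64.4 mL.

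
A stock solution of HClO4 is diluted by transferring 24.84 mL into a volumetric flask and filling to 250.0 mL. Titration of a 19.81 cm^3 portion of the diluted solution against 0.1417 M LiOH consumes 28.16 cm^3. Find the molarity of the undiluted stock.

n(LiOH) = 0.1417 x 0.02816 = 0.003990 mol.
n(HClO4) in the aliquot = 0.003990 mol.
[diluted HClO4] = 0.003990 / 0.01981 = 0.2014 M.
Dilution factor = 250.0/24.84 = 10.06, so [stock] = 0.2014 x 10.06 = 2.03 M.

2.03 M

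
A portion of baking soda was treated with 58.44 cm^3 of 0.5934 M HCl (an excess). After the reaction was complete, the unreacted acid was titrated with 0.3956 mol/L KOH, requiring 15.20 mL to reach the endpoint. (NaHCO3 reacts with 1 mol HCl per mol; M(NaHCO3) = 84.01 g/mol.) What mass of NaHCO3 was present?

Total n(HCl) added = 0.5934 x 0.05844 = 0.03468 mol.
n(KOH) used = 0.3956 x 0.01520 = 0.006013 mol, which equals the excess n(HCl).
So n(HCl) consumed by the sample = 0.03468 - 0.006013 = 0.02867 mol.
n(NaHCO3) = 0.02867 / 1 = 0.02867 mol.
mass = 0.02867 mol x 84.01 g/mol = 2.41 g.

2.41 g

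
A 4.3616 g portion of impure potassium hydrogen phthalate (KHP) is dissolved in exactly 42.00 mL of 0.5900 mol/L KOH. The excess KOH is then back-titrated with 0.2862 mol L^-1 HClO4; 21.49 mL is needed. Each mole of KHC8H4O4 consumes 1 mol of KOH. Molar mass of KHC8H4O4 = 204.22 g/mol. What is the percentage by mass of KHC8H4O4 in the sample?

87.2%

Total n(KOH) added = 0.5900 x 0.04200 = 0.02478 mol.
n(HClO4) used = 0.2862 x 0.02149 = 0.006150 mol, which equals the excess n(KOH).
So n(KOH) consumed by the sample = 0.02478 - 0.006150 = 0.01863 mol.
n(KHC8H4O4) = 0.01863 / 1 = 0.01863 mol.
mass KHC8H4O4 = 0.01863 x 204.22 = 3.805 g, so %KHC8H4O4 = 3.805/4.3616 x 100 = 87.2%.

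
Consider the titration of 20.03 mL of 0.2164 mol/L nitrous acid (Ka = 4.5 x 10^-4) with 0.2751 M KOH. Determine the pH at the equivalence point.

n(HNO2) = 0.2164 x 0.02003 = 0.004334 mol; V(KOH) at equivalence = 0.004334/0.2751 = 0.01576 L.
At equivalence all the acid is converted to NO2-; total volume = 0.02003 + 0.01576 = 0.03579 L, so [NO2-] = 0.004334/0.03579 = 0.1211 M.
Kb = Kw/Ka = 1.0e-14 / 4.5 x 10^-4 = 2.22e-11.
[OH^-] = sqrt(Kb x [NO2-]) = sqrt(2.22e-11 x 0.1211) = 1.64e-6 M.
pOH = 5.78, so pH = 14.00 - 5.78 = 8.22.

8.22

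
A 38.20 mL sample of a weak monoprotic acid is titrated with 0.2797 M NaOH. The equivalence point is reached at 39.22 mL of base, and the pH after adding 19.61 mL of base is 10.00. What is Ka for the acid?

1.0 x 10^-10

19.61 mL is half of the equivalence volume, so this is the half-equivalence point where [HA] = [A^-].
At half-equivalence pH = pKa, so pKa = 10.00.
Ka = 10^(-10.00) = 1.0 x 10^-10.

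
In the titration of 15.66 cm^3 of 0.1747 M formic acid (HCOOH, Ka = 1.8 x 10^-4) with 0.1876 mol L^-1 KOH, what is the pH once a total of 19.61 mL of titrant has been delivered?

n(acid) = 0.1747 x 0.01566 = 0.002736 mol; n(KOH) added = 0.1876 x 0.01961 = 0.003679 mol.
Base is in excess by 0.003679 - 0.002736 = 0.0009430 mol in a total volume of 0.03527 L.
[OH^-] = 0.0009430/0.03527 = 0.02674 M, so pOH = 1.57 and pH = 14.00 - 1.57 = 12.43.

12.43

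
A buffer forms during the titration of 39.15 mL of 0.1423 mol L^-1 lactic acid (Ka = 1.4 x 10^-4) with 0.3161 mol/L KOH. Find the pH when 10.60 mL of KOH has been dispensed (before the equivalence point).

4.03

Initial n(HC3H5O3) = 0.1423 x 0.03915 = 0.005571 mol.
n(KOH) added = 0.3161 x 0.01060 = 0.003351 mol, converting that many moles of HC3H5O3 to C3H5O3-.
Remaining n(HC3H5O3) = 0.002220 mol; n(C3H5O3-) = 0.003351 mol.
By Henderson-Hasselbalch, pH = pKa + log([A^-]/[HA]) = 3.85 + log(0.003351/0.002220) = 3.85 + (+0.18) = 4.03.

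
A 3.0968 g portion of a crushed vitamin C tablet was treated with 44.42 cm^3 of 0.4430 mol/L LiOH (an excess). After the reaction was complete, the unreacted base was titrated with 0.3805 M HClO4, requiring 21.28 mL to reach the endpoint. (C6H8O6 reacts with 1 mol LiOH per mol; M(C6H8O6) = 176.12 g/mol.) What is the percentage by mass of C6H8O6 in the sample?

Total n(LiOH) added = 0.4430 x 0.04442 = 0.01968 mol.
n(HClO4) used = 0.3805 x 0.02128 = 0.008097 mol, which equals the excess n(LiOH).
So n(LiOH) consumed by the sample = 0.01968 - 0.008097 = 0.01158 mol.
n(C6H8O6) = 0.01158 / 1 = 0.01158 mol.
mass C6H8O6 = 0.01158 x 176.12 = 2.040 g, so %C6H8O6 = 2.040/3.0968 x 100 = 65.9%.

65.9%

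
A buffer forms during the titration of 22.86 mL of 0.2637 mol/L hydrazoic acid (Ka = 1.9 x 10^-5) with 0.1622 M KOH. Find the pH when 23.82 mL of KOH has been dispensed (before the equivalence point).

4.97

Initial n(HN3) = 0.2637 x 0.02286 = 0.006028 mol.
n(KOH) added = 0.1622 x 0.02382 = 0.003864 mol, converting that many moles of HN3 to N3-.
Remaining n(HN3) = 0.002165 mol; n(N3-) = 0.003864 mol.
By Henderson-Hasselbalch, pH = pKa + log([A^-]/[HA]) = 4.72 + log(0.003864/0.002165) = 4.72 + (+0.25) = 4.97.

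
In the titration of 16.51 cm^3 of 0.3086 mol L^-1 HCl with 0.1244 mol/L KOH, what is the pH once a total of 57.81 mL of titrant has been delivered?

n(acid) = 0.3086 x 0.01651 = 0.005095 mol; n(KOH) added = 0.1244 x 0.05781 = 0.007192 mol.
Base is in excess by 0.007192 - 0.005095 = 0.002097 mol in a total volume of 0.07432 L.
[OH^-] = 0.002097/0.07432 = 0.02821 M, so pOH = 1.55 and pH = 14.00 - 1.55 = 12.45.

12.45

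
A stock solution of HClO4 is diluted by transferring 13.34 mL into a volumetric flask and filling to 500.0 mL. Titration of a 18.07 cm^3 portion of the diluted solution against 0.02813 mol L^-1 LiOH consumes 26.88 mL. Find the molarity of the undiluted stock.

1.57 M

n(LiOH) = 0.02813 x 0.02688 = 0.0007561 mol.
n(HClO4) in the aliquot = 0.0007561 mol.
[diluted HClO4] = 0.0007561 / 0.01807 = 0.04184 M.
Dilution factor = 500.0/13.34 = 37.48, so [stock] = 0.04184 x 37.48 = 1.57 M.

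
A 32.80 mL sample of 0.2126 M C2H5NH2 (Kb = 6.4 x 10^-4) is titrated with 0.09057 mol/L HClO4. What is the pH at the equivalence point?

n(C2H5NH2) = 0.2126 x 0.03280 = 0.006973 mol; V(HClO4) at equivalence = 0.006973/0.09057 = 0.07699 L.
At equivalence the base is fully converted to C2H5NH3+; total volume = 0.1098 L, so [C2H5NH3+] = 0.006973/0.1098 = 0.06351 M.
Ka(C2H5NH3+) = Kw/Kb = 1.0e-14 / 6.4 x 10^-4 = 1.56e-11.
[H^+] = sqrt(Ka x [C2H5NH3+]) = sqrt(1.56e-11 x 0.06351) = 9.96e-7 M.
pH = -log(9.96e-7) = 6.00.

6.00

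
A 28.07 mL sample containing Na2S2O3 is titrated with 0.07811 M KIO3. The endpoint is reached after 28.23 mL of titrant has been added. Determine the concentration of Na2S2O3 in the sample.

n(KIO3) = 0.07811 x 0.02823 = 0.002205 mol.
From the balanced equation, 1 mol KIO3 reacts with 6 mol Na2S2O3, so n(Na2S2O3) = 0.002205 x 6/1 = 0.01323 mol.
[Na2S2O3] = 0.01323 / 0.02807 L = 0.471 M.

0.471 M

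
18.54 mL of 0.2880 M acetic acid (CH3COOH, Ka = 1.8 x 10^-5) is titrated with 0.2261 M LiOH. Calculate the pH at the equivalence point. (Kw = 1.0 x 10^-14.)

n(CH3COOH) = 0.2880 x 0.01854 = 0.005340 mol; V(LiOH) at equivalence = 0.005340/0.2261 = 0.02362 L.
At equivalence all the acid is converted to CH3COO-; total volume = 0.01854 + 0.02362 = 0.04216 L, so [CH3COO-] = 0.005340/0.04216 = 0.1267 M.
Kb = Kw/Ka = 1.0e-14 / 1.8 x 10^-5 = 5.56e-10.
[OH^-] = sqrt(Kb x [CH3COO-]) = sqrt(5.56e-10 x 0.1267) = 8.39e-6 M.
pOH = 5.08, so pH = 14.00 - 5.08 = 8.92.

8.92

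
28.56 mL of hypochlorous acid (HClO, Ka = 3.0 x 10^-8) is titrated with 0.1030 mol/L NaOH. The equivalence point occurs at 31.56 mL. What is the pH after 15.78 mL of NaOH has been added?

15.78 mL is exactly half the equivalence volume (31.56/2), i.e. the half-equivalence point.
There, n(HA) = n(A^-), so pH = pKa = -log(3.0 x 10^-8) = 7.52.

7.52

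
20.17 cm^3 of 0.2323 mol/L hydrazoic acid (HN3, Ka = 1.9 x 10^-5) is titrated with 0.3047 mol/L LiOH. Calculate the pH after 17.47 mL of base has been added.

12.23

n(acid) = 0.2323 x 0.02017 = 0.004685 mol; n(LiOH) added = 0.3047 x 0.01747 = 0.005323 mol.
Base is in excess by 0.005323 - 0.004685 = 0.0006376 mol in a total volume of 0.03764 L.
[OH^-] = 0.0006376/0.03764 = 0.01694 M, so pOH = 1.77 and pH = 14.00 - 1.77 = 12.23.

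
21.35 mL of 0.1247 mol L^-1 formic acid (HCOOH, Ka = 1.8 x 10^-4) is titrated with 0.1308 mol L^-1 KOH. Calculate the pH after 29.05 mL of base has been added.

n(acid) = 0.1247 x 0.02135 = 0.002662 mol; n(KOH) added = 0.1308 x 0.02905 = 0.003800 mol.
Base is in excess by 0.003800 - 0.002662 = 0.001137 mol in a total volume of 0.05040 L.
[OH^-] = 0.001137/0.05040 = 0.02257 M, so pOH = 1.65 and pH = 14.00 - 1.65 = 12.35.

12.35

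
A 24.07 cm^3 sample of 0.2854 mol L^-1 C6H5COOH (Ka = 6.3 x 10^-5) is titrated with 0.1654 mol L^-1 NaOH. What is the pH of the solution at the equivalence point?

n(C6H5COOH) = 0.2854 x 0.02407 = 0.006870 mol; V(NaOH) at equivalence = 0.006870/0.1654 = 0.04153 L.
At equivalence all the acid is converted to C6H5COO-; total volume = 0.02407 + 0.04153 = 0.06560 L, so [C6H5COO-] = 0.006870/0.06560 = 0.1047 M.
Kb = Kw/Ka = 1.0e-14 / 6.3 x 10^-5 = 1.59e-10.
[OH^-] = sqrt(Kb x [C6H5COO-]) = sqrt(1.59e-10 x 0.1047) = 4.08e-6 M.
pOH = 5.39, so pH = 14.00 - 5.39 = 8.61.

8.61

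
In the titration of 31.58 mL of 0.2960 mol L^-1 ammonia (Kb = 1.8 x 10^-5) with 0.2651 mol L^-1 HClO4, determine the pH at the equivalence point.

5.05

n(NH3) = 0.2960 x 0.03158 = 0.009348 mol; V(HClO4) at equivalence = 0.009348/0.2651 = 0.03526 L.
At equivalence the base is fully converted to NH4+; total volume = 0.06684 L, so [NH4+] = 0.009348/0.06684 = 0.1398 M.
Ka(NH4+) = Kw/Kb = 1.0e-14 / 1.8 x 10^-5 = 5.56e-10.
[H^+] = sqrt(Ka x [NH4+]) = sqrt(5.56e-10 x 0.1398) = 8.81e-6 M.
pH = -log(8.81e-6) = 5.05.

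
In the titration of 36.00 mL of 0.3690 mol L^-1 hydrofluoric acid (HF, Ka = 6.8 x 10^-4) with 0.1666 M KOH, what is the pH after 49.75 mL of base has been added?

3.39

Initial n(HF) = 0.3690 x 0.03600 = 0.01328 mol.
n(KOH) added = 0.1666 x 0.04975 = 0.008288 mol, converting that many moles of HF to F-.
Remaining n(HF) = 0.004996 mol; n(F-) = 0.008288 mol.
By Henderson-Hasselbalch, pH = pKa + log([A^-]/[HA]) = 3.17 + log(0.008288/0.004996) = 3.17 + (+0.22) = 3.39.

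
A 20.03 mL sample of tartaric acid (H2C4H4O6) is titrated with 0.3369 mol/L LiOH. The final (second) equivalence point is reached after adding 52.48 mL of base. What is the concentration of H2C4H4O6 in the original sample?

0.441 M

n(LiOH) = 0.3369 x 0.05248 = 0.01768 mol.
At the final (second) equivalence point, 2 mol OH^- react per mol H2C4H4O6, so n(H2C4H4O6) = 0.01768 / 2 = 0.008840 mol.
[H2C4H4O6] = 0.008840 / 0.02003 L = 0.441 M.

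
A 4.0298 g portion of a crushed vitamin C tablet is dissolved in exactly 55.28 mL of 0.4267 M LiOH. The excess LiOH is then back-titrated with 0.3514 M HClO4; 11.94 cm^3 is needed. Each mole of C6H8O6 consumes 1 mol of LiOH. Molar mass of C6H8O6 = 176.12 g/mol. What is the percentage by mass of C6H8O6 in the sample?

Total n(LiOH) added = 0.4267 x 0.05528 = 0.02359 mol.
n(HClO4) used = 0.3514 x 0.01194 = 0.004196 mol, which equals the excess n(LiOH).
So n(LiOH) consumed by the sample = 0.02359 - 0.004196 = 0.01939 mol.
n(C6H8O6) = 0.01939 / 1 = 0.01939 mol.
mass C6H8O6 = 0.01939 x 176.12 = 3.415 g, so %C6H8O6 = 3.415/4.0298 x 100 = 84.8%.

84.8%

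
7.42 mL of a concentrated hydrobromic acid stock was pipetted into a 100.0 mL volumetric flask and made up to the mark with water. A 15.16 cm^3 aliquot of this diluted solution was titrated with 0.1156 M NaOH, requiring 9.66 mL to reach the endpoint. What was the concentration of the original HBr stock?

0.993 M

n(NaOH) = 0.1156 x 0.009660 = 0.001117 mol.
n(HBr) in the aliquot = 0.001117 mol.
[diluted HBr] = 0.001117 / 0.01516 = 0.07366 M.
Dilution factor = 100.0/7.420 = 13.48, so [stock] = 0.07366 x 13.48 = 0.993 M.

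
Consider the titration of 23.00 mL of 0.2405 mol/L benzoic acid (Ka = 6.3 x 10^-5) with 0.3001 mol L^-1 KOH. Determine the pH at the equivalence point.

8.66

n(C6H5COOH) = 0.2405 x 0.02300 = 0.005531 mol; V(KOH) at equivalence = 0.005531/0.3001 = 0.01843 L.
At equivalence all the acid is converted to C6H5COO-; total volume = 0.02300 + 0.01843 = 0.04143 L, so [C6H5COO-] = 0.005531/0.04143 = 0.1335 M.
Kb = Kw/Ka = 1.0e-14 / 6.3 x 10^-5 = 1.59e-10.
[OH^-] = sqrt(Kb x [C6H5COO-]) = sqrt(1.59e-10 x 0.1335) = 4.60e-6 M.
pOH = 5.34, so pH = 14.00 - 5.34 = 8.66.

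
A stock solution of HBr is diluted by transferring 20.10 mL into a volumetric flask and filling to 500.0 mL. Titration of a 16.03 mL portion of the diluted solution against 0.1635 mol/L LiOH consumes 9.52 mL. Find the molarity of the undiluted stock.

n(LiOH) = 0.1635 x 0.009520 = 0.001557 mol.
n(HBr) in the aliquot = 0.001557 mol.
[diluted HBr] = 0.001557 / 0.01603 = 0.09710 M.
Dilution factor = 500.0/20.10 = 24.88, so [stock] = 0.09710 x 24.88 = 2.42 M.

2.42 M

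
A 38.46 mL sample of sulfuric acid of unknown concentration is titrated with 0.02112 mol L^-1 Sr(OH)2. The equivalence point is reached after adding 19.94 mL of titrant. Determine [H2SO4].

n(Sr(OH)2) delivered = 0.02112 x 0.01994 = 0.0004211 mol.
For a 1:1 reaction, n(H2SO4) = 0.0004211 mol.
[H2SO4] = 0.0004211 mol / 0.03846 L = 0.0109 M.

0.0109 M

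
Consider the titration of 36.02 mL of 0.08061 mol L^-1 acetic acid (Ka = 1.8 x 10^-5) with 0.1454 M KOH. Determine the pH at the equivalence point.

8.73

n(CH3COOH) = 0.08061 x 0.03602 = 0.002904 mol; V(KOH) at equivalence = 0.002904/0.1454 = 0.01997 L.
At equivalence all the acid is converted to CH3COO-; total volume = 0.03602 + 0.01997 = 0.05599 L, so [CH3COO-] = 0.002904/0.05599 = 0.05186 M.
Kb = Kw/Ka = 1.0e-14 / 1.8 x 10^-5 = 5.56e-10.
[OH^-] = sqrt(Kb x [CH3COO-]) = sqrt(5.56e-10 x 0.05186) = 5.37e-6 M.
pOH = 5.27, so pH = 14.00 - 5.27 = 8.73.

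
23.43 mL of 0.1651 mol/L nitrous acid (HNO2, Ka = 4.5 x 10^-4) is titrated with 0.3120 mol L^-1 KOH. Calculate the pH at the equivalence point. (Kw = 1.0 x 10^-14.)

n(HNO2) = 0.1651 x 0.02343 = 0.003868 mol; V(KOH) at equivalence = 0.003868/0.3120 = 0.01240 L.
At equivalence all the acid is converted to NO2-; total volume = 0.02343 + 0.01240 = 0.03583 L, so [NO2-] = 0.003868/0.03583 = 0.1080 M.
Kb = Kw/Ka = 1.0e-14 / 4.5 x 10^-4 = 2.22e-11.
[OH^-] = sqrt(Kb x [NO2-]) = sqrt(2.22e-11 x 0.1080) = 1.55e-6 M.
pOH = 5.81, so pH = 14.00 - 5.81 = 8.19.

8.19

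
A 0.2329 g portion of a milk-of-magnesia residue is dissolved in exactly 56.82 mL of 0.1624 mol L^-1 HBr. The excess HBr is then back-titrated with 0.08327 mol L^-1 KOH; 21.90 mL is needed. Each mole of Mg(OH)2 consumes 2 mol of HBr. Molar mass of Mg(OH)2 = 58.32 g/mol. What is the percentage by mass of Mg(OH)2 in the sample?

92.7%

Total n(HBr) added = 0.1624 x 0.05682 = 0.009228 mol.
n(KOH) used = 0.08327 x 0.02190 = 0.001824 mol, which equals the excess n(HBr).
So n(HBr) consumed by the sample = 0.009228 - 0.001824 = 0.007404 mol.
n(Mg(OH)2) = 0.007404 / 2 = 0.003702 mol.
mass Mg(OH)2 = 0.003702 x 58.32 = 0.2159 g, so %Mg(OH)2 = 0.2159/0.2329 x 100 = 92.7%.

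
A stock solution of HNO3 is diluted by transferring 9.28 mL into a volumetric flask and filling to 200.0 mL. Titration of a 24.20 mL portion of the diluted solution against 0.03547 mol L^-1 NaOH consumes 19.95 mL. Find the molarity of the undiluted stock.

0.630 M

n(NaOH) = 0.03547 x 0.01995 = 0.0007076 mol.
n(HNO3) in the aliquot = 0.0007076 mol.
[diluted HNO3] = 0.0007076 / 0.02420 = 0.02924 M.
Dilution factor = 200.0/9.280 = 21.55, so [stock] = 0.02924 x 21.55 = 0.630 M.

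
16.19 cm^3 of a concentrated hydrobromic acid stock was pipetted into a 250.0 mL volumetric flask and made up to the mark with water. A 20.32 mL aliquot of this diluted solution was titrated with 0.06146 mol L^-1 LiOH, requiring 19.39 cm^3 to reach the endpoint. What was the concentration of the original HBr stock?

0.906 M

n(LiOH) = 0.06146 x 0.01939 = 0.001192 mol.
n(HBr) in the aliquot = 0.001192 mol.
[diluted HBr] = 0.001192 / 0.02032 = 0.05865 M.
Dilution factor = 250.0/16.19 = 15.44, so [stock] = 0.05865 x 15.44 = 0.906 M.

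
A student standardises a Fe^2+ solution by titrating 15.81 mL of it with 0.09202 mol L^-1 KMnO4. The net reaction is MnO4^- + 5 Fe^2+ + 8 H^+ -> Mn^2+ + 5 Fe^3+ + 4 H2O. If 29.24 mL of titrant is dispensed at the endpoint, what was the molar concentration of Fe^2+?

0.851 M

n(KMnO4) = 0.09202 x 0.02924 = 0.002691 mol.
From the balanced equation, 1 mol KMnO4 reacts with 5 mol Fe^2+, so n(Fe^2+) = 0.002691 x 5/1 = 0.01345 mol.
[Fe^2+] = 0.01345 / 0.01581 L = 0.851 M.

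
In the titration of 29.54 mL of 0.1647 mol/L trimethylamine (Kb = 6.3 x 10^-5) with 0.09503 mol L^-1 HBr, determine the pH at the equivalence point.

5.51

n((CH3)3N) = 0.1647 x 0.02954 = 0.004865 mol; V(HBr) at equivalence = 0.004865/0.09503 = 0.05120 L.
At equivalence the base is fully converted to (CH3)3NH+; total volume = 0.08074 L, so [(CH3)3NH+] = 0.004865/0.08074 = 0.06026 M.
Ka((CH3)3NH+) = Kw/Kb = 1.0e-14 / 6.3 x 10^-5 = 1.59e-10.
[H^+] = sqrt(Ka x [(CH3)3NH+]) = sqrt(1.59e-10 x 0.06026) = 3.09e-6 M.
pH = -log(3.09e-6) = 5.51.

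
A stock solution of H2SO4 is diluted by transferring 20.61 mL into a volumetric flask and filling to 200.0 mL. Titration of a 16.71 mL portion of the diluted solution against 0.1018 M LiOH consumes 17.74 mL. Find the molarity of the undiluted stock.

0.524 M

n(LiOH) = 0.1018 x 0.01774 = 0.001806 mol.
n(H2SO4) in the aliquot = 0.001806 x 1/2 = 0.0009030 mol.
[diluted H2SO4] = 0.0009030 / 0.01671 = 0.05404 M.
Dilution factor = 200.0/20.61 = 9.704, so [stock] = 0.05404 x 9.704 = 0.524 M.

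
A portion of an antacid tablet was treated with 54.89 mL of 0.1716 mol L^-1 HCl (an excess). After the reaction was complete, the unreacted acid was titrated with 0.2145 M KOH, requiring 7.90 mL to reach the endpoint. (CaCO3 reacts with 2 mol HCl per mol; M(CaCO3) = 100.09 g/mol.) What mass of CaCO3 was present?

0.387 g

Total n(HCl) added = 0.1716 x 0.05489 = 0.009419 mol.
n(KOH) used = 0.2145 x 0.007900 = 0.001695 mol, which equals the excess n(HCl).
So n(HCl) consumed by the sample = 0.009419 - 0.001695 = 0.007725 mol.
n(CaCO3) = 0.007725 / 2 = 0.003862 mol.
mass = 0.003862 mol x 100.09 g/mol = 0.387 g.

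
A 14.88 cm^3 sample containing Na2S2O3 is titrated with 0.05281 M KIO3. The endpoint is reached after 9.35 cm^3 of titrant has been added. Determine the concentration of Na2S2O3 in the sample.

n(KIO3) = 0.05281 x 0.009350 = 0.0004938 mol.
From the balanced equation, 1 mol KIO3 reacts with 6 mol Na2S2O3, so n(Na2S2O3) = 0.0004938 x 6/1 = 0.002963 mol.
[Na2S2O3] = 0.002963 / 0.01488 L = 0.199 M.

0.199 M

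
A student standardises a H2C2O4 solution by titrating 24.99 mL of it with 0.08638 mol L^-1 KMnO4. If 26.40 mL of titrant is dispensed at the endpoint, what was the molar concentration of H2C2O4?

n(KMnO4) = 0.08638 x 0.02640 = 0.002280 mol.
From the balanced equation, 2 mol KMnO4 reacts with 5 mol H2C2O4, so n(H2C2O4) = 0.002280 x 5/2 = 0.005701 mol.
[H2C2O4] = 0.005701 / 0.02499 L = 0.228 M.

0.228 M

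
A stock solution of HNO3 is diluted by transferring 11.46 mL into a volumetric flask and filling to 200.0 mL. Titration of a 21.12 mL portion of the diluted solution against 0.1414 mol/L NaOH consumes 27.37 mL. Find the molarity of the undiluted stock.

3.20 M

n(NaOH) = 0.1414 x 0.02737 = 0.003870 mol.
n(HNO3) in the aliquot = 0.003870 mol.
[diluted HNO3] = 0.003870 / 0.02112 = 0.1832 M.
Dilution factor = 200.0/11.46 = 17.45, so [stock] = 0.1832 x 17.45 = 3.20 M.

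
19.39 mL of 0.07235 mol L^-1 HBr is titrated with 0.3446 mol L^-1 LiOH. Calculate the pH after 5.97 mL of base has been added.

12.41

n(acid) = 0.07235 x 0.01939 = 0.001403 mol; n(LiOH) added = 0.3446 x 0.005970 = 0.002057 mol.
Base is in excess by 0.002057 - 0.001403 = 0.0006544 mol in a total volume of 0.02536 L.
[OH^-] = 0.0006544/0.02536 = 0.02580 M, so pOH = 1.59 and pH = 14.00 - 1.59 = 12.41.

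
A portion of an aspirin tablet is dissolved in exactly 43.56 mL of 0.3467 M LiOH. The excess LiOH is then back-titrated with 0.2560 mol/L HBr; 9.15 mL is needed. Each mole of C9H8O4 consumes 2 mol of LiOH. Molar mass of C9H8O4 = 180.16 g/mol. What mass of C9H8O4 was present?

1.15 g

Total n(LiOH) added = 0.3467 x 0.04356 = 0.01510 mol.
n(HBr) used = 0.2560 x 0.009150 = 0.002342 mol, which equals the excess n(LiOH).
So n(LiOH) consumed by the sample = 0.01510 - 0.002342 = 0.01276 mol.
n(C9H8O4) = 0.01276 / 2 = 0.006380 mol.
mass = 0.006380 mol x 180.16 g/mol = 1.15 g.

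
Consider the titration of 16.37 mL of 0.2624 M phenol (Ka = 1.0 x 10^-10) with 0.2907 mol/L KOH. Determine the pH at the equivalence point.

n(C6H5OH) = 0.2624 x 0.01637 = 0.004295 mol; V(KOH) at equivalence = 0.004295/0.2907 = 0.01478 L.
At equivalence all the acid is converted to C6H5O-; total volume = 0.01637 + 0.01478 = 0.03115 L, so [C6H5O-] = 0.004295/0.03115 = 0.1379 M.
Kb = Kw/Ka = 1.0e-14 / 1.0 x 10^-10 = 0.000100.
[OH^-] = sqrt(Kb x [C6H5O-]) = sqrt(0.000100 x 0.1379) = 0.00371 M.
pOH = 2.43, so pH = 14.00 - 2.43 = 11.57.

11.57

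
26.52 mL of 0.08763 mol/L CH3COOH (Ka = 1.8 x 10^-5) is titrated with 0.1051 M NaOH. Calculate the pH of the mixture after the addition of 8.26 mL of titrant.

Initial n(CH3COOH) = 0.08763 x 0.02652 = 0.002324 mol.
n(NaOH) added = 0.1051 x 0.008260 = 0.0008681 mol, converting that many moles of CH3COOH to CH3COO-.
Remaining n(CH3COOH) = 0.001456 mol; n(CH3COO-) = 0.0008681 mol.
By Henderson-Hasselbalch, pH = pKa + log([A^-]/[HA]) = 4.74 + log(0.0008681/0.001456) = 4.74 + (-0.22) = 4.52.

4.52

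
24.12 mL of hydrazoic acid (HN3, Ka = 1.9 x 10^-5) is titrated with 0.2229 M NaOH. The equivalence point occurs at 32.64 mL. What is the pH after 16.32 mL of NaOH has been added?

4.72

16.32 mL is exactly half the equivalence volume (32.64/2), i.e. the half-equivalence point.
There, n(HA) = n(A^-), so pH = pKa = -log(1.9 x 10^-5) = 4.72.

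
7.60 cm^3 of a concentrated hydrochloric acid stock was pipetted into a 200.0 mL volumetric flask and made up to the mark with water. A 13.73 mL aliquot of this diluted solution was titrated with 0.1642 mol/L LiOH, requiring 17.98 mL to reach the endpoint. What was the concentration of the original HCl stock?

5.66 M

n(LiOH) = 0.1642 x 0.01798 = 0.002952 mol.
n(HCl) in the aliquot = 0.002952 mol.
[diluted HCl] = 0.002952 / 0.01373 = 0.2150 M.
Dilution factor = 200.0/7.600 = 26.32, so [stock] = 0.2150 x 26.32 = 5.66 M.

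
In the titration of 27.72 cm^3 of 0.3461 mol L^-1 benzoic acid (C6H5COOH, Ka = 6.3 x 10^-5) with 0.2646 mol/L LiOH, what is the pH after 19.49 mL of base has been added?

Initial n(C6H5COOH) = 0.3461 x 0.02772 = 0.009594 mol.
n(LiOH) added = 0.2646 x 0.01949 = 0.005157 mol, converting that many moles of C6H5COOH to C6H5COO-.
Remaining n(C6H5COOH) = 0.004437 mol; n(C6H5COO-) = 0.005157 mol.
By Henderson-Hasselbalch, pH = pKa + log([A^-]/[HA]) = 4.20 + log(0.005157/0.004437) = 4.20 + (+0.07) = 4.27.

4.27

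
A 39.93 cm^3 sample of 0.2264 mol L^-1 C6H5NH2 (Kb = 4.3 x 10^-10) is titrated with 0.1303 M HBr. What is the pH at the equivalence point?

2.86

n(C6H5NH2) = 0.2264 x 0.03993 = 0.009040 mol; V(HBr) at equivalence = 0.009040/0.1303 = 0.06938 L.
At equivalence the base is fully converted to C6H5NH3+; total volume = 0.1093 L, so [C6H5NH3+] = 0.009040/0.1093 = 0.08270 M.
Ka(C6H5NH3+) = Kw/Kb = 1.0e-14 / 4.3 x 10^-10 = 2.33e-5.
[H^+] = sqrt(Ka x [C6H5NH3+]) = sqrt(2.33e-5 x 0.08270) = 0.00139 M.
pH = -log(0.00139) = 2.86.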